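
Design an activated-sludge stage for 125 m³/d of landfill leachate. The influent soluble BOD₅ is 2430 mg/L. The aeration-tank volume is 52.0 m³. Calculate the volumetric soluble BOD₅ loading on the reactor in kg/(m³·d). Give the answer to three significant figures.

Applied soluble BOD₅ load per unit volume = Q·S₀/V = (125 × 2430/1000)/52.00 = 5.841 kg soluble BOD₅·m⁻³·d⁻¹.

L_v ≈ 5.84 kg soluble BOD₅/(m³·d)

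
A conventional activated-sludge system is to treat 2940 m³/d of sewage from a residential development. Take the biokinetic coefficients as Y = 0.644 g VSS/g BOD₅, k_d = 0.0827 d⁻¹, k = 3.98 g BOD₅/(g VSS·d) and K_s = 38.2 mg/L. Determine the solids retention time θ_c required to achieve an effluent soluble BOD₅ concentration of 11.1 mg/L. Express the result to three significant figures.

θ_c ≈ 2.02 d

At the target effluent, Y k S/(K_s+S) = 0.644×3.98×11.1/49.30 = 0.5771 d⁻¹.
θ_c = 1/(μ − k_d) = 1/(0.5771 − 0.0827) = 1/0.4944 = 2.023 d.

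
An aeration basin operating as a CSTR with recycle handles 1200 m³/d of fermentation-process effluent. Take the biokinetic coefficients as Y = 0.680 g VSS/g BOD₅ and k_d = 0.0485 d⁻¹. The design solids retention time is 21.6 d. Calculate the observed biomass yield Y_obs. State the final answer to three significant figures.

Y_obs ≈ 0.332 g VSS/g BOD₅

Observed yield with endogenous decay: Y_obs = Y / (1 + k_d·θ_c) = 0.680 / (1 + 0.0485 × 21.6) = 0.680 / 2.048 = 0.3321 g VSS/g BOD₅.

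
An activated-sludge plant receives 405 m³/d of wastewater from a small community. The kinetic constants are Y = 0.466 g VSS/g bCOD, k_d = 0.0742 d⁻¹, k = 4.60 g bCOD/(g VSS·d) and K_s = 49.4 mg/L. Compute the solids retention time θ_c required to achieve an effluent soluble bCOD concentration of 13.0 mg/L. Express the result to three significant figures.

At the target effluent, Y k S/(K_s+S) = 0.466×4.60×13.0/62.40 = 0.4466 d⁻¹.
1/θ_c = 0.4466 − 0.0742 = 0.3724 d⁻¹, so θ_c = 2.685 d.

θ_c ≈ 2.69 d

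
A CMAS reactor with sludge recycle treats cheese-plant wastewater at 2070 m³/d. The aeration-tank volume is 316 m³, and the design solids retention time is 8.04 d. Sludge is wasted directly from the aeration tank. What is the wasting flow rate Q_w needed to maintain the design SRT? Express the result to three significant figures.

Wasting from the aeration tank: Q_w = V / θ_c = 316.0 / 8.04 = 39.30 m³/d.

Q_w ≈ 39.3 m³/d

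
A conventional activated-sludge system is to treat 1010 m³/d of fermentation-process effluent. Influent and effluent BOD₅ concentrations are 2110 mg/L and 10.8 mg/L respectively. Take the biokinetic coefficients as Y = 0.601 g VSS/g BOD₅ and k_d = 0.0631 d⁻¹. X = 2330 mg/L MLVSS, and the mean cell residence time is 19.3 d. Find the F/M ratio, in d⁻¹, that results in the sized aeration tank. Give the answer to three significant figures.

F/M ≈ 0.192 d⁻¹

From the SRT design equation V = Y Q (S₀−S) θ_c / [X (1 + k_d θ_c)] = 0.601 × 1010 × (2110 − 10.8) × 19.3 / [2330 × (1 + 0.0631 × 19.3)] = 2.46×10^7 / 5168 = 4759 m³.
Food-to-microorganism ratio F/M = Q S₀ / (V X) = 1010 × 2110 / (4759 × 2330) = 0.1922 d⁻¹.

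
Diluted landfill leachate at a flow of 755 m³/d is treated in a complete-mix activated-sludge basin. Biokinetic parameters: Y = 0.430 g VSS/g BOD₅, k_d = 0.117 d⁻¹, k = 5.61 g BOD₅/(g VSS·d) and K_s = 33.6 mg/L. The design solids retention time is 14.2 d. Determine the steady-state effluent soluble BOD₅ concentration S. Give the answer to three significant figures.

S ≈ 2.83 mg/L

From the Monod/SRT balance for a CMAS, S = K_s·(1+k_d θ_c)/[θ_c·(Y k − k_d) − 1] = 33.6 × (1 + 0.117 × 14.2) / [14.2 × (0.430 × 5.61 − 0.117) − 1] = 89.42 / 31.59 = 2.830 mg/L.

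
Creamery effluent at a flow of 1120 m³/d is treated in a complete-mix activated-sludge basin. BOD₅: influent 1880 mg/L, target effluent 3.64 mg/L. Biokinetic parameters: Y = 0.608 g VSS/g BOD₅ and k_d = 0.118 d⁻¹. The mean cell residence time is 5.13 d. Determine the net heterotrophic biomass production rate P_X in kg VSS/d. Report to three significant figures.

Observed yield with endogenous decay: Y_obs = Y / (1 + k_d·θ_c) = 0.608 / (1 + 0.118 × 5.13) = 0.608 / 1.605 = 0.3787 g VSS/g BOD₅.
ΔS = 1880 − 3.64 = 1876 mg/L, so the substrate removal rate is 1120 × 1876/1000 = 2102 kg BOD₅/d.
Biomass produced: P_X = Y_obs·Q·ΔS = 0.3787 × 2102 ≈ 795.9 kg VSS/d.

P_X ≈ 796 kg VSS/d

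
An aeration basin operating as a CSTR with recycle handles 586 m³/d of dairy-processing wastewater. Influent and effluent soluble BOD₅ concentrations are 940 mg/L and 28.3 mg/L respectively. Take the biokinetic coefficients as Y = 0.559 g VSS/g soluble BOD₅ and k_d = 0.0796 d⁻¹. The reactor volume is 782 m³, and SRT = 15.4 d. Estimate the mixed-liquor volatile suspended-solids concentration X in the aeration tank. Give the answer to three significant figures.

Solving the biomass balance for X: X = Y Q (S₀−S) θ_c / [V (1+k_d θ_c)] = 0.559 × 586 × (940 − 28.3) × 15.4 / [782 × (1 + 0.0796 × 15.4)] = 2642 mg/L.

X ≈ 2640 mg/L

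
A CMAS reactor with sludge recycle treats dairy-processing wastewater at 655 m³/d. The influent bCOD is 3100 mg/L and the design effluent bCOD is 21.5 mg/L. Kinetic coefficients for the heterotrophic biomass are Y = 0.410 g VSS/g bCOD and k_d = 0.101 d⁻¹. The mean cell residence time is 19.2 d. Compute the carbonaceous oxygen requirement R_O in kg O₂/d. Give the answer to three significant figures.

R_O ≈ 1620 kg O₂/d

Y_obs = Y / (1 + k_d θ_c) = 0.410 / (1 + 0.101 × 19.2) = 0.410 / 2.939 = 0.1395.
Substrate removed = Q·(S₀ − S) = 655 m³/d × (3100 − 21.5) g/m³ = 2.02×10^6 g/d = 2016 kg/d.
Biomass synthesised: P_X = Y_obs × 2016 = 281.3 kg VSS/d.
R_O = Q·ΔS − 1.42 P_X = 2016 − 399.4 = 1617 kg O₂/d.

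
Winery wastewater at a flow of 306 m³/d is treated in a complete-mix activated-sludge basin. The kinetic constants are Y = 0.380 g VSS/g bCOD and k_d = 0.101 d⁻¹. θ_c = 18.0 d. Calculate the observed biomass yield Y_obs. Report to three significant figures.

Y_obs ≈ 0.135 g VSS/g bCOD

Correct the yield for decay: Y_obs = Y/(1 + k_d θ_c) = 0.380 / (1 + 0.101 × 18.0) = 0.380 / 2.818 = 0.1348.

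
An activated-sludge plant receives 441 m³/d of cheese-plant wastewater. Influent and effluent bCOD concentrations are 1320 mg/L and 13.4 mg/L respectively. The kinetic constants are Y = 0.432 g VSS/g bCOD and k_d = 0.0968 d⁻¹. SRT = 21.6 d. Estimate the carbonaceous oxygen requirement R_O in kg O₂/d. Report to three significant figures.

Observed yield with endogenous decay: Y_obs = Y / (1 + k_d·θ_c) = 0.432 / (1 + 0.0968 × 21.6) = 0.432 / 3.091 = 0.1398 g VSS/g bCOD.
ΔS = 1320 − 13.4 = 1307 mg/L, so the substrate removal rate is 441 × 1307/1000 = 576.2 kg bCOD/d.
P_X = Y_obs·Q·(S₀ − S) = 0.1398 × 576.2 = 80.53 kg VSS/d.
R_O = Q·(S₀ − S) − 1.42·P_X = 576.2 − 1.42 × 80.53 = 461.9 kg O₂/d.

R_O ≈ 462 kg O₂/d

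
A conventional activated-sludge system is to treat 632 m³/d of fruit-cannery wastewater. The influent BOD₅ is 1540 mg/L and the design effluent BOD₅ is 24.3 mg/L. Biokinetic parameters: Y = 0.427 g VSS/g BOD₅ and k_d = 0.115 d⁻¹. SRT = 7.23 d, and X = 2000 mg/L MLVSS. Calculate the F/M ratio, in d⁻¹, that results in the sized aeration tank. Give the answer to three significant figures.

F/M ≈ 0.603 d⁻¹

Steady-state biomass mass balance: V·X·(1 + k_d·θ_c) = Y·Q·(S₀ − S)·θ_c, so V = 0.427 × 632 × (1540 − 24.3) × 7.23 / [2000 × (1 + 0.115 × 7.23)] = 2.96×10^6 / 3663 = 807.4 m³.
Food-to-microorganism ratio F/M = Q S₀ / (V X) = 632 × 1540 / (807.4 × 2000) = 0.6027 d⁻¹.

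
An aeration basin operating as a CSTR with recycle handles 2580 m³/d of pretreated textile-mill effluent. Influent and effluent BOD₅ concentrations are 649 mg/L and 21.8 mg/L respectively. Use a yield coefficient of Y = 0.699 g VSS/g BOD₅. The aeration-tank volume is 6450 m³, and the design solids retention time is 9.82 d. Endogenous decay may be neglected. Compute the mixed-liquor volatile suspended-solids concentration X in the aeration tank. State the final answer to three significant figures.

X = Y·Q·ΔS·θ_c / V = 0.699 × 2580 × (649 − 21.8) × 9.82 / 6450 = 1722 mg/L.

X ≈ 1720 mg/L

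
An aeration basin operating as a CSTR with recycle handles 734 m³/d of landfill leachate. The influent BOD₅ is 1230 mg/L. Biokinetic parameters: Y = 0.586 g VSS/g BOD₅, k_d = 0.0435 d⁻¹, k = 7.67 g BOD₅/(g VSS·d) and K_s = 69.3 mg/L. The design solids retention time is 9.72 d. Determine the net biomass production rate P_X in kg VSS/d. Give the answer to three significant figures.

P_X ≈ 371 kg VSS/d

Effluent substrate depends only on kinetics and SRT: S = K_s(1 + k_d θ_c) / [θ_c(Yk − k_d) − 1] = 69.3 × (1 + 0.0435 × 9.72) / [9.72 × (0.586 × 7.67 − 0.0435) − 1] = 98.60 / 42.26 = 2.333 mg/L.
Correct the yield for decay: Y_obs = Y/(1 + k_d θ_c) = 0.586 / (1 + 0.0435 × 9.72) = 0.586 / 1.423 = 0.4119.
Mass of BOD₅ removed per day: Q(S₀ − S) = 734 × 1228 g/m³ = 901.1 kg/d.
So the net sludge growth is P_X = 0.4119 × 901.1 = 371.1 kg VSS/d.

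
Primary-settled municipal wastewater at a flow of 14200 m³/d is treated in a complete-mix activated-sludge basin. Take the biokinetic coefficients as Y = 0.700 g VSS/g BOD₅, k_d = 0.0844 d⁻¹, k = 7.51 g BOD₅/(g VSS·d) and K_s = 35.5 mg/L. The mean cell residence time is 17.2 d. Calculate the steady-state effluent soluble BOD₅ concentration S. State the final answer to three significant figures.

For a completely mixed reactor with recycle the Lawrence–McCarty relation gives S = K_s·(1 + k_d·θ_c) / [θ_c·(Y·k − k_d) − 1] = 35.5 × (1 + 0.0844 × 17.2) / [17.2 × (0.700 × 7.51 − 0.0844) − 1] = 87.03 / 87.97 = 0.9894 mg/L.

S ≈ 0.989 mg/L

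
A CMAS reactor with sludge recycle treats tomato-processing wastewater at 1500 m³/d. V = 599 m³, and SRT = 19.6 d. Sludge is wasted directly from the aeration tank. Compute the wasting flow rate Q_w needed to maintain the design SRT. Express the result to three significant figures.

Wasting from the aeration tank: Q_w = V / θ_c = 599.0 / 19.6 = 30.56 m³/d.

Q_w ≈ 30.6 m³/d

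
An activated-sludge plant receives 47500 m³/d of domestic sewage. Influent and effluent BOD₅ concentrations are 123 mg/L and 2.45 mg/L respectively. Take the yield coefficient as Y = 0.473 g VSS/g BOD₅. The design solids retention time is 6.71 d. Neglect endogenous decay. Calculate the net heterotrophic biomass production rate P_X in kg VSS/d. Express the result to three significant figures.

Since k_d ≈ 0, Y_obs = Y = 0.473 g VSS/g BOD₅.
ΔS = 123 − 2.45 = 120.5 mg/L, so the substrate removal rate is 47500 × 120.5/1000 = 5726 kg BOD₅/d.
So the net sludge growth is P_X = 0.4730 × 5726 = 2708 kg VSS/d.

P_X ≈ 2710 kg VSS/d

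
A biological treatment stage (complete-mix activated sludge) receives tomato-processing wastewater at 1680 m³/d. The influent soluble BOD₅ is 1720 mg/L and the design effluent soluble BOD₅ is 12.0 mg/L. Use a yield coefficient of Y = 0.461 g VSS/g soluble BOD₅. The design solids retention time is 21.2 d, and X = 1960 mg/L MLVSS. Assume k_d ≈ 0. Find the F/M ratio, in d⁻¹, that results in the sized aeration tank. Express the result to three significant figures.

F/M ≈ 0.103 d⁻¹

V·X = Y·Q·ΔS·θ_c gives V = 0.461 × 1680 × (1720 − 12.0) × 21.2 / 1960 = 14308 m³.
F/M = Q·S₀ / (V·X) = 1680 × 1720 / (14308 × 1960) = 0.1030 g soluble BOD₅·(g VSS·d)⁻¹.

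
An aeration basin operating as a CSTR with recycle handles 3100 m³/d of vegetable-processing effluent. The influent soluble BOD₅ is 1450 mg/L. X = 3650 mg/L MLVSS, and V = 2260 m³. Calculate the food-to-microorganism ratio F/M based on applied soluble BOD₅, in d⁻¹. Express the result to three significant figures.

F/M ≈ 0.545 d⁻¹

F/M = applied load / biomass = Q·S₀/(V·X) = 3100 × 1450 / (2260 × 3650) = 0.5449 d⁻¹.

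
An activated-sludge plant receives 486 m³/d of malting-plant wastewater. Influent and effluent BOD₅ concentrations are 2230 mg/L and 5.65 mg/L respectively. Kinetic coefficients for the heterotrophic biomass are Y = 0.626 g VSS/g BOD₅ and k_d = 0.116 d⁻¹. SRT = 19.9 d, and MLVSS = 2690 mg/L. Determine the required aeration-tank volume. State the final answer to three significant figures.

Rearranging the biomass balance for a CMAS with decay, V = Y·Q·ΔS·θ_c / [X·(1+k_d θ_c)] = 0.626 × 486 × (2230 − 5.65) × 19.9 / [2690 × (1 + 0.116 × 19.9)] = 1.35×10^7 / 8900 = 1513 m³.

V ≈ 1510 m³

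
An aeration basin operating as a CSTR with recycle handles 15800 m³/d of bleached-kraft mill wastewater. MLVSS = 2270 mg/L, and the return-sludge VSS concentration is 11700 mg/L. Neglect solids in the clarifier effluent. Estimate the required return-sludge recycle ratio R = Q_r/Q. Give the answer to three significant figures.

R ≈ 0.241

R = Q_r/Q = X/(X_r − X) = 2270 / (11700 − 2270) = 0.2407.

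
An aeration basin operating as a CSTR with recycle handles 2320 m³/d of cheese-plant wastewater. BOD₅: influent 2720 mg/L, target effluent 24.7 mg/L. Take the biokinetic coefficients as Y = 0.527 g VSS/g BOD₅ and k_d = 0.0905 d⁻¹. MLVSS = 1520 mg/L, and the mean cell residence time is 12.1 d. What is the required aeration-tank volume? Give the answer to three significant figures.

V ≈ 12500 m³

From the SRT design equation V = Y Q (S₀−S) θ_c / [X (1 + k_d θ_c)] = 0.527 × 2320 × (2720 − 24.7) × 12.1 / [1520 × (1 + 0.0905 × 12.1)] = 3.99×10^7 / 3184 = 12521 m³.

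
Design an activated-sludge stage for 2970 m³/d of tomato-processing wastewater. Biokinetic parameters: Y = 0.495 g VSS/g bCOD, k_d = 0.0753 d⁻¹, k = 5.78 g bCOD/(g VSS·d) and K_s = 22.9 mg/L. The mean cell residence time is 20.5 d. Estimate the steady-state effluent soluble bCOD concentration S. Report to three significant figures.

For a completely mixed reactor with recycle the Lawrence–McCarty relation gives S = K_s·(1 + k_d·θ_c) / [θ_c·(Y·k − k_d) − 1] = 22.9 × (1 + 0.0753 × 20.5) / [20.5 × (0.495 × 5.78 − 0.0753) − 1] = 58.25 / 56.11 = 1.038 mg/L.

S ≈ 1.04 mg/L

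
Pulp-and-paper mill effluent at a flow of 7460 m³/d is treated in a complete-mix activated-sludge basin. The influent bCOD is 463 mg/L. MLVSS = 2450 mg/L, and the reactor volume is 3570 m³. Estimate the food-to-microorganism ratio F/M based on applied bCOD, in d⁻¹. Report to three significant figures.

Food-to-microorganism ratio F/M = Q S₀ / (V X) = 7460 × 463 / (3570 × 2450) = 0.3949 d⁻¹.

F/M ≈ 0.395 d⁻¹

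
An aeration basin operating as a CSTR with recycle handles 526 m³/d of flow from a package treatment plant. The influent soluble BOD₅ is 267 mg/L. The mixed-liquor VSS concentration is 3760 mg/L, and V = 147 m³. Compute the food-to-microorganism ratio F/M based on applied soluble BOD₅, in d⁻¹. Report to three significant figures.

F/M ≈ 0.254 d⁻¹

Food-to-microorganism ratio F/M = Q S₀ / (V X) = 526 × 267 / (147.0 × 3760) = 0.2541 d⁻¹.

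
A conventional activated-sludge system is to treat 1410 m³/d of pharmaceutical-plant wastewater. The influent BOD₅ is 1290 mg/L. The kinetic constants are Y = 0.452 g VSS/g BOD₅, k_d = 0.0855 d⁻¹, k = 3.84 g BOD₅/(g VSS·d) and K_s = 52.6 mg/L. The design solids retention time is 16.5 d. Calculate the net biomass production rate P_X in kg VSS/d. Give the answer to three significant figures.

P_X ≈ 340 kg VSS/d

Effluent substrate depends only on kinetics and SRT: S = K_s(1 + k_d θ_c) / [θ_c(Yk − k_d) − 1] = 52.6 × (1 + 0.0855 × 16.5) / [16.5 × (0.452 × 3.84 − 0.0855) − 1] = 126.8 / 26.23 = 4.835 mg/L.
The observed yield is Y_obs = Y/(1 + k_d·θ_c) = 0.452 / (1 + 0.0855 × 16.5) = 0.452 / 2.411 = 0.1875 g VSS per g BOD₅ removed.
Substrate removed = Q·(S₀ − S) = 1410 m³/d × (1290 − 4.83) g/m³ = 1.81×10^6 g/d = 1812 kg/d.
So the net sludge growth is P_X = 0.1875 × 1812 = 339.8 kg VSS/d.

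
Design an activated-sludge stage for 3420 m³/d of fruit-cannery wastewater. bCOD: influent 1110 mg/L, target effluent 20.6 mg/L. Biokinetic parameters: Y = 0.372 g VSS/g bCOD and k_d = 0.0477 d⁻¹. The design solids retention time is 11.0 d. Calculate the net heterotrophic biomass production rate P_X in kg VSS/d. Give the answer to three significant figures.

Y_obs = Y / (1 + k_d θ_c) = 0.372 / (1 + 0.0477 × 11.0) = 0.372 / 1.525 = 0.2440.
Mass of bCOD removed per day: Q(S₀ − S) = 3420 × 1089 g/m³ = 3726 kg/d.
Biomass produced: P_X = Y_obs·Q·ΔS = 0.2440 × 3726 ≈ 909.0 kg VSS/d.

P_X ≈ 909 kg VSS/d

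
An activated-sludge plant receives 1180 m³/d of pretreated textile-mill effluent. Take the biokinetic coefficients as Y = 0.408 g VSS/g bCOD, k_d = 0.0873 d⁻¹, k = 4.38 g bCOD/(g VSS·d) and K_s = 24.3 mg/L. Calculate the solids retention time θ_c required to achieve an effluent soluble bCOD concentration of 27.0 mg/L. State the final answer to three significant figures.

Specific growth rate at S = 27.0 mg/L: μ = YkS/(K_s+S) = 0.408·4.38·27.0/(24.3+27.0) = 0.9405 d⁻¹.
Then 1/θ_c = μ − k_d = 0.9405 − 0.0873 = 0.8532 d⁻¹, giving θ_c = 1.172 d.

θ_c ≈ 1.17 d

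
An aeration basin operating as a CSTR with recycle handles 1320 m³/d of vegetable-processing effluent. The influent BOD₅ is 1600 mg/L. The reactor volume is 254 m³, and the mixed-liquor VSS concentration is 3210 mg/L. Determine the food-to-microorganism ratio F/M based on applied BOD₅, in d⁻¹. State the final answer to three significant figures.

F/M ≈ 2.59 d⁻¹

Food-to-microorganism ratio F/M = Q S₀ / (V X) = 1320 × 1600 / (254.0 × 3210) = 2.590 d⁻¹.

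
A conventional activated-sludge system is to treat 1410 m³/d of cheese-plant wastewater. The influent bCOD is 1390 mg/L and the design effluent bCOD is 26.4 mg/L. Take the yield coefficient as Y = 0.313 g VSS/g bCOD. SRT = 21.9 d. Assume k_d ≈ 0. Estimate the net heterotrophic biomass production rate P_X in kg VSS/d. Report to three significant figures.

P_X ≈ 602 kg VSS/d

Since k_d ≈ 0, Y_obs = Y = 0.313 g VSS/g bCOD.
Q·(S₀ − S) = 1410 × (1390 − 26.4) × 10⁻³ = 1923 kg/d removed.
P_X = Y_obs · Q(S₀ − S) = 0.3130 × 1923 = 601.8 kg VSS/d.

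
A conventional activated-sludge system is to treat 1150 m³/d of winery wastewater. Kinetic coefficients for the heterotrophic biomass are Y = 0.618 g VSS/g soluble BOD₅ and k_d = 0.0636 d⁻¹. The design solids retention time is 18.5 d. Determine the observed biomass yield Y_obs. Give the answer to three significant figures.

Y_obs = Y / (1 + k_d θ_c) = 0.618 / (1 + 0.0636 × 18.5) = 0.618 / 2.177 = 0.2839.

Y_obs ≈ 0.284 g VSS/g soluble BOD₅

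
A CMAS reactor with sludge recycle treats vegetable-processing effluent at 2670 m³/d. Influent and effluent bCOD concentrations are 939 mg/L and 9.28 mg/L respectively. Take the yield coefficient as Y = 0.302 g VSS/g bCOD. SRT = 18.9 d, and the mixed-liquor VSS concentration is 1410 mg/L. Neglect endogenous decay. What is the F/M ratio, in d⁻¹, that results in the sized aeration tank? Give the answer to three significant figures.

With k_d = 0 the design equation reduces to V = Y Q (S₀−S) θ_c / X = 0.302 × 2670 × (939 − 9.28) × 18.9 / 1410 = 10049 m³.
F/M = applied load / biomass = Q·S₀/(V·X) = 2670 × 939 / (10049 × 1410) = 0.1769 d⁻¹.

F/M ≈ 0.177 d⁻¹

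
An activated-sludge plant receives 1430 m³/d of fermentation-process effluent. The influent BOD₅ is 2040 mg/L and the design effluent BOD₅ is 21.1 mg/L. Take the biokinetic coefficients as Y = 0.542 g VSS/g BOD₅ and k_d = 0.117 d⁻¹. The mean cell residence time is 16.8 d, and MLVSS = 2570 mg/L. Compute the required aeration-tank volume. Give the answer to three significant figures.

V ≈ 3450 m³

From the SRT design equation V = Y Q (S₀−S) θ_c / [X (1 + k_d θ_c)] = 0.542 × 1430 × (2040 − 21.1) × 16.8 / [2570 × (1 + 0.117 × 16.8)] = 2.63×10^7 / 7622 = 3449 m³.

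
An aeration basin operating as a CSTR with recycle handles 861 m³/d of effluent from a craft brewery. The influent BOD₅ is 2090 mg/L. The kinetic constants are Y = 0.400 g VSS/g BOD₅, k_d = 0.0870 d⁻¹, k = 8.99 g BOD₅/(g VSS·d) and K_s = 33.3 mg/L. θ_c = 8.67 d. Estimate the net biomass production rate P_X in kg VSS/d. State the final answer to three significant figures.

From the Monod/SRT balance for a CMAS, S = K_s·(1+k_d θ_c)/[θ_c·(Y k − k_d) − 1] = 33.3 × (1 + 0.0870 × 8.67) / [8.67 × (0.400 × 8.99 − 0.0870) − 1] = 58.42 / 29.42 = 1.985 mg/L.
Y_obs = Y / (1 + k_d θ_c) = 0.400 / (1 + 0.0870 × 8.67) = 0.400 / 1.754 = 0.2280.
Mass of BOD₅ removed per day: Q(S₀ − S) = 861 × 2088 g/m³ = 1798 kg/d.
So the net sludge growth is P_X = 0.2280 × 1798 = 409.9 kg VSS/d.

P_X ≈ 410 kg VSS/d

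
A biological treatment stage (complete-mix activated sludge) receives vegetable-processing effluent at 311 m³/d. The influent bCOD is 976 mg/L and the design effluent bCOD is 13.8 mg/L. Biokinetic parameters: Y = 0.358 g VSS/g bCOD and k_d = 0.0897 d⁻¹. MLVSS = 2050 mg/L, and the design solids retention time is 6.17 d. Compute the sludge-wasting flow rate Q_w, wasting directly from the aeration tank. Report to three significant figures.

Rearranging the biomass balance for a CMAS with decay, V = Y·Q·ΔS·θ_c / [X·(1+k_d θ_c)] = 0.358 × 311 × (976 − 13.8) × 6.17 / [2050 × (1 + 0.0897 × 6.17)] = 6.61×10^5 / 3185 = 207.6 m³.
For wasting at MLVSS concentration, Q_w = V/θ_c = 207.6/6.17 = 33.64 m³/d.

Q_w ≈ 33.6 m³/d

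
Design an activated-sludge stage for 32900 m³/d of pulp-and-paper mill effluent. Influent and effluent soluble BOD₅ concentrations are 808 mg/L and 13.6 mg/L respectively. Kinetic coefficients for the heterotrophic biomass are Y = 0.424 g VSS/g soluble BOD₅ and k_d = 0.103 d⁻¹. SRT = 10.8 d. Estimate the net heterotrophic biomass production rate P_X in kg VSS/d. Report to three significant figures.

Correct the yield for decay: Y_obs = Y/(1 + k_d θ_c) = 0.424 / (1 + 0.103 × 10.8) = 0.424 / 2.112 = 0.2007.
Substrate removed = Q·(S₀ − S) = 32900 m³/d × (808 − 13.6) g/m³ = 2.61×10^7 g/d = 26136 kg/d.
Net biomass production P_X = Y_obs × Q·(S₀ − S) = 0.2007 × 26136 = 5246 kg VSS/d.

P_X ≈ 5250 kg VSS/d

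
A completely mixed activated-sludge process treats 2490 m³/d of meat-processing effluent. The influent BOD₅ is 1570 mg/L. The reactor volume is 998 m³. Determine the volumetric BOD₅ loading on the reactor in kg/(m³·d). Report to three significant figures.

L_v ≈ 3.92 kg BOD₅/(m³·d)

L_v = Q S₀ / V = 2490 × 1570 × 10⁻³ / 998.0 = 3.917 kg/(m³·d).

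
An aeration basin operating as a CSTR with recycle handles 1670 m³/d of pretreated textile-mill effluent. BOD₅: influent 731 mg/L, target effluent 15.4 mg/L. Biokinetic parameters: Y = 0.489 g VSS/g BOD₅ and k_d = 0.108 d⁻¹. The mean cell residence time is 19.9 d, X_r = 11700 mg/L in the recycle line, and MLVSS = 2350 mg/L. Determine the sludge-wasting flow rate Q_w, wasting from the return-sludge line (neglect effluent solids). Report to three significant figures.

From the SRT design equation V = Y Q (S₀−S) θ_c / [X (1 + k_d θ_c)] = 0.489 × 1670 × (731 − 15.4) × 19.9 / [2350 × (1 + 0.108 × 19.9)] = 1.16×10^7 / 7401 = 1571 m³.
θ_c = V·X/(Q_w·X_r) when wasting from the recycle, so Q_w = V·X/(θ_c·X_r) = 1571 × 2350 / (19.9 × 11700) = 15.86 m³/d.

Q_w ≈ 15.9 m³/d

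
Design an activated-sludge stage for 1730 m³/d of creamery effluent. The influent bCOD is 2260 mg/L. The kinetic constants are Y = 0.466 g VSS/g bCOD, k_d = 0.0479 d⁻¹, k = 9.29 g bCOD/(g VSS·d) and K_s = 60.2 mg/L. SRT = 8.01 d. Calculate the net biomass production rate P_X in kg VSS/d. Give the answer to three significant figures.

P_X ≈ 1320 kg VSS/d

Effluent substrate depends only on kinetics and SRT: S = K_s(1 + k_d θ_c) / [θ_c(Yk − k_d) − 1] = 60.2 × (1 + 0.0479 × 8.01) / [8.01 × (0.466 × 9.29 − 0.0479) − 1] = 83.30 / 33.29 = 2.502 mg/L.
The observed yield is Y_obs = Y/(1 + k_d·θ_c) = 0.466 / (1 + 0.0479 × 8.01) = 0.466 / 1.384 = 0.3368 g VSS per g bCOD removed.
Q·(S₀ − S) = 1730 × (2260 − 2.50) × 10⁻³ = 3905 kg/d removed.
Net biomass production P_X = Y_obs × Q·(S₀ − S) = 0.3368 × 3905 = 1315 kg VSS/d.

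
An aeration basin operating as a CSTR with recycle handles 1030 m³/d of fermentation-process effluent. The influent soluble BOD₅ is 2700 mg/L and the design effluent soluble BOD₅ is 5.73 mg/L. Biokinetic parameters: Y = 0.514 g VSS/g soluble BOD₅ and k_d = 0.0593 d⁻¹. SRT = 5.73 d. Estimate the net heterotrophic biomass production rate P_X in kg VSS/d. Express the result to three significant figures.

Y_obs = Y / (1 + k_d θ_c) = 0.514 / (1 + 0.0593 × 5.73) = 0.514 / 1.340 = 0.3836.
Substrate removed = Q·(S₀ − S) = 1030 m³/d × (2700 − 5.73) g/m³ = 2.78×10^6 g/d = 2775 kg/d.
Biomass produced: P_X = Y_obs·Q·ΔS = 0.3836 × 2775 ≈ 1065 kg VSS/d.

P_X ≈ 1060 kg VSS/d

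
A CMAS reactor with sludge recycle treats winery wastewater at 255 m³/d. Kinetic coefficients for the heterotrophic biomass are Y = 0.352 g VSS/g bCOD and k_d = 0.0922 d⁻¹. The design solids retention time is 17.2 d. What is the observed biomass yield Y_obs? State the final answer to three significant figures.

Correct the yield for decay: Y_obs = Y/(1 + k_d θ_c) = 0.352 / (1 + 0.0922 × 17.2) = 0.352 / 2.586 = 0.1361.

Y_obs ≈ 0.136 g VSS/g bCOD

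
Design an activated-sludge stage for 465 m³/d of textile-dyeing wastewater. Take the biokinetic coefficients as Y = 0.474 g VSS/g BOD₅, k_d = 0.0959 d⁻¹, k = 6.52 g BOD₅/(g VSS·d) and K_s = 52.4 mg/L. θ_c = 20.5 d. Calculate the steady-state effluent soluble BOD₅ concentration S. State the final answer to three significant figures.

S ≈ 2.57 mg/L

Effluent substrate depends only on kinetics and SRT: S = K_s(1 + k_d θ_c) / [θ_c(Yk − k_d) − 1] = 52.4 × (1 + 0.0959 × 20.5) / [20.5 × (0.474 × 6.52 − 0.0959) − 1] = 155.4 / 60.39 = 2.574 mg/L.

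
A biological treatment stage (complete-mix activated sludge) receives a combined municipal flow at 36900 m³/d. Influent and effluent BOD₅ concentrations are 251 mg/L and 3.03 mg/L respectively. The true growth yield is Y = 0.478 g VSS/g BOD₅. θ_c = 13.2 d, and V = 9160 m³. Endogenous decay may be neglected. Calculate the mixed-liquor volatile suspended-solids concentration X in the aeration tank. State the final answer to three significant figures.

Without decay, X = Y Q (S₀−S) θ_c / V = 0.478 × 36900 × (251 − 3.03) × 13.2 / 9160 = 6303 mg/L.

X ≈ 6300 mg/L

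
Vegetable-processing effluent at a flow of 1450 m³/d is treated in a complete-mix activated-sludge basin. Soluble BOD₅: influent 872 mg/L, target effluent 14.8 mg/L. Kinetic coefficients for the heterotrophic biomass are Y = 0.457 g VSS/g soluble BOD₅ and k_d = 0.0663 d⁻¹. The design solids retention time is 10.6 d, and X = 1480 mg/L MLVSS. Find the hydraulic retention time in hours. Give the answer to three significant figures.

Rearranging the biomass balance for a CMAS with decay, V = Y·Q·ΔS·θ_c / [X·(1+k_d θ_c)] = 0.457 × 1450 × (872 − 14.8) × 10.6 / [1480 × (1 + 0.0663 × 10.6)] = 6.02×10^6 / 2520 = 2389 m³.
τ = V/Q = 2389/1450 = 1.648 d, or 39.55 h.

τ ≈ 39.5 h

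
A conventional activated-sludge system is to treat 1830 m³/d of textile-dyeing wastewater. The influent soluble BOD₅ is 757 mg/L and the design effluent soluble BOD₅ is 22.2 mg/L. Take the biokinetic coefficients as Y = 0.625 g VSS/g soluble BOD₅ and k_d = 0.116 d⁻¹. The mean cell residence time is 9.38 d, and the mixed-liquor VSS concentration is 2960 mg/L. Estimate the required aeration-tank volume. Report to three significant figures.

From the SRT design equation V = Y Q (S₀−S) θ_c / [X (1 + k_d θ_c)] = 0.625 × 1830 × (757 − 22.2) × 9.38 / [2960 × (1 + 0.116 × 9.38)] = 7.88×10^6 / 6181 = 1275 m³.

V ≈ 1280 m³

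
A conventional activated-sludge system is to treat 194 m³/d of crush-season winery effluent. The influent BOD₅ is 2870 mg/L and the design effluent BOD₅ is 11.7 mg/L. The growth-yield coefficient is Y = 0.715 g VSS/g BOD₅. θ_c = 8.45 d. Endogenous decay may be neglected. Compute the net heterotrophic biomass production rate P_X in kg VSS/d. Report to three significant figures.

Since k_d ≈ 0, Y_obs = Y = 0.715 g VSS/g BOD₅.
Mass of BOD₅ removed per day: Q(S₀ − S) = 194 × 2858 g/m³ = 554.5 kg/d.
Biomass produced: P_X = Y_obs·Q·ΔS = 0.7150 × 554.5 ≈ 396.5 kg VSS/d.

P_X ≈ 396 kg VSS/d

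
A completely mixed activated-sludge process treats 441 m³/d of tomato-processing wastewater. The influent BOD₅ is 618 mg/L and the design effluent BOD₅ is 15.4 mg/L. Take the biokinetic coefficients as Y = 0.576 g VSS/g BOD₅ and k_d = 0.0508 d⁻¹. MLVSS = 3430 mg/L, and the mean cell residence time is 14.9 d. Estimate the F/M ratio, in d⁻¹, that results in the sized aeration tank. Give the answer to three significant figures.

From the SRT design equation V = Y Q (S₀−S) θ_c / [X (1 + k_d θ_c)] = 0.576 × 441 × (618 − 15.4) × 14.9 / [3430 × (1 + 0.0508 × 14.9)] = 2.28×10^6 / 6026 = 378.5 m³.
Food-to-microorganism ratio F/M = Q S₀ / (V X) = 441 × 618 / (378.5 × 3430) = 0.2099 d⁻¹.

F/M ≈ 0.210 d⁻¹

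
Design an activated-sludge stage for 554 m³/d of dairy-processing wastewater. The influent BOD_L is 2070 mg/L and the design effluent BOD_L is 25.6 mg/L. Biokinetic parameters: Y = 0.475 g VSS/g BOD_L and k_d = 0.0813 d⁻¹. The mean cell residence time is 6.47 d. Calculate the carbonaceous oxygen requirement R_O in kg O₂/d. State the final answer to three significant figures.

The observed yield is Y_obs = Y/(1 + k_d·θ_c) = 0.475 / (1 + 0.0813 × 6.47) = 0.475 / 1.526 = 0.3113 g VSS per g BOD_L removed.
Mass of BOD_L removed per day: Q(S₀ − S) = 554 × 2044 g/m³ = 1133 kg/d.
Net sludge production P_X = 0.3113 × 1133 = 352.5 kg VSS/d.
Carbonaceous O₂ demand = substrate oxidised − cell-mass equivalent = 1133 − 1.42 × 352.5 = 632.0 kg O₂/d.

R_O ≈ 632 kg O₂/d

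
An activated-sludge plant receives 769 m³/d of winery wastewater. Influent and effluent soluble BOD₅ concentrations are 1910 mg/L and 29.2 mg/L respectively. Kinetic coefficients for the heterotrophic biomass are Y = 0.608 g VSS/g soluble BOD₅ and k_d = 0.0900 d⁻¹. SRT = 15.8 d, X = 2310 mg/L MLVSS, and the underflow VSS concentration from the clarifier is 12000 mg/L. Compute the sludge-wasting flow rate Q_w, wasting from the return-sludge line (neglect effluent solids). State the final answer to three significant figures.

Q_w ≈ 30.3 m³/d

Steady-state biomass mass balance: V·X·(1 + k_d·θ_c) = Y·Q·(S₀ − S)·θ_c, so V = 0.608 × 769 × (1910 − 29.2) × 15.8 / [2310 × (1 + 0.0900 × 15.8)] = 1.39×10^7 / 5595 = 2483 m³.
Q_w = (V·X)/(θ_c X_r) = 2483 × 2310 / (15.8 × 12000) = 30.26 m³/d.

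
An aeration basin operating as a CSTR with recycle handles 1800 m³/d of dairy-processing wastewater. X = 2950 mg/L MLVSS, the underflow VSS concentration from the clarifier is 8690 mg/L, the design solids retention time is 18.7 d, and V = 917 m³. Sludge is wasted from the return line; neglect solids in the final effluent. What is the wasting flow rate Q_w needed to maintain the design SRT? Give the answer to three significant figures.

Q_w ≈ 16.6 m³/d

Q_w = (V·X)/(θ_c X_r) = 917.0 × 2950 / (18.7 × 8690) = 16.65 m³/d.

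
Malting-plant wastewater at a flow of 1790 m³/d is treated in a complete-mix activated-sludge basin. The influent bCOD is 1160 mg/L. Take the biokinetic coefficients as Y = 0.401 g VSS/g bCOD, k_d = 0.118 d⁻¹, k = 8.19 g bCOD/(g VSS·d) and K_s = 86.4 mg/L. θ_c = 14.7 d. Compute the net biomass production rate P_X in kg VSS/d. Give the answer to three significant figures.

P_X ≈ 303 kg VSS/d

From the Monod/SRT balance for a CMAS, S = K_s·(1+k_d θ_c)/[θ_c·(Y k − k_d) − 1] = 86.4 × (1 + 0.118 × 14.7) / [14.7 × (0.401 × 8.19 − 0.118) − 1] = 236.3 / 45.54 = 5.188 mg/L.
Y_obs = Y / (1 + k_d θ_c) = 0.401 / (1 + 0.118 × 14.7) = 0.401 / 2.735 = 0.1466.
Q·(S₀ − S) = 1790 × (1160 − 5.19) × 10⁻³ = 2067 kg/d removed.
P_X = Y_obs · Q(S₀ − S) = 0.1466 × 2067 = 303.1 kg VSS/d.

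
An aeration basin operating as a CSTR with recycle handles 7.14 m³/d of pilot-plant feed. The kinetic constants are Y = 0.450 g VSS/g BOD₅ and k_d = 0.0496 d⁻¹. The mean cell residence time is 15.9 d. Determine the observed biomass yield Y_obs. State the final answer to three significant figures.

Correct the yield for decay: Y_obs = Y/(1 + k_d θ_c) = 0.450 / (1 + 0.0496 × 15.9) = 0.450 / 1.789 = 0.2516.

Y_obs ≈ 0.252 g VSS/g BOD₅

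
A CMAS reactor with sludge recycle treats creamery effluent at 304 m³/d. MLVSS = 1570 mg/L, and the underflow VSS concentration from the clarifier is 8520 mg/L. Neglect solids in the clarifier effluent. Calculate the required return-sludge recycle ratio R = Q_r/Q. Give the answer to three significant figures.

Solids balance on the clarifier gives (1+R)X = R·X_r, so R = X/(X_r − X) = 1570 / (8520 − 1570) = 0.2259.

R ≈ 0.226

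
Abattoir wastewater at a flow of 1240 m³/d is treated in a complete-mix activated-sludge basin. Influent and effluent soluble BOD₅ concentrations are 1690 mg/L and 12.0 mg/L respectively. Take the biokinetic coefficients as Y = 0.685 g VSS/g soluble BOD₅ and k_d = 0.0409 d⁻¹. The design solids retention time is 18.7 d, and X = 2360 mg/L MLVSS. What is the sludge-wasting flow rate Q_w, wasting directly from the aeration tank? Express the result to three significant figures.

Rearranging the biomass balance for a CMAS with decay, V = Y·Q·ΔS·θ_c / [X·(1+k_d θ_c)] = 0.685 × 1240 × (1690 − 12.0) × 18.7 / [2360 × (1 + 0.0409 × 18.7)] = 2.67×10^7 / 4165 = 6399 m³.
For wasting at MLVSS concentration, Q_w = V/θ_c = 6399/18.7 = 342.2 m³/d.

Q_w ≈ 342 m³/d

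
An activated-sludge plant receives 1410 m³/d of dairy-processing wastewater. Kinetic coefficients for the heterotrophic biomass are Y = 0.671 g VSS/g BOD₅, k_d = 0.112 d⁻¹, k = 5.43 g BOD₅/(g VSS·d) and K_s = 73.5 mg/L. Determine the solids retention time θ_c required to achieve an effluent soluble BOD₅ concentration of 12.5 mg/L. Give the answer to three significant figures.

Specific growth rate at S = 12.5 mg/L: μ = YkS/(K_s+S) = 0.671·5.43·12.5/(73.5+12.5) = 0.5296 d⁻¹.
θ_c = 1/(μ − k_d) = 1/(0.5296 − 0.112) = 1/0.4176 = 2.395 d.

θ_c ≈ 2.39 d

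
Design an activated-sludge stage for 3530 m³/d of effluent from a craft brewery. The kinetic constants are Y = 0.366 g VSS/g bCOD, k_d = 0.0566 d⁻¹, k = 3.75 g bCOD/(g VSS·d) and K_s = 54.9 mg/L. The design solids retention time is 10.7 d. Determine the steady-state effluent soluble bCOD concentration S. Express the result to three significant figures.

Effluent substrate depends only on kinetics and SRT: S = K_s(1 + k_d θ_c) / [θ_c(Yk − k_d) − 1] = 54.9 × (1 + 0.0566 × 10.7) / [10.7 × (0.366 × 3.75 − 0.0566) − 1] = 88.15 / 13.08 = 6.739 mg/L.

S ≈ 6.74 mg/L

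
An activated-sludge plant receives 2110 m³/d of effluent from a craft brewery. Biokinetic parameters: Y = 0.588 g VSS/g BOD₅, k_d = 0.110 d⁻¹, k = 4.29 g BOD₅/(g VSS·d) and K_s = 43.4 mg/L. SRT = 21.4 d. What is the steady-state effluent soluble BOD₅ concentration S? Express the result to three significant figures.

S ≈ 2.88 mg/L

From the Monod/SRT balance for a CMAS, S = K_s·(1+k_d θ_c)/[θ_c·(Y k − k_d) − 1] = 43.4 × (1 + 0.110 × 21.4) / [21.4 × (0.588 × 4.29 − 0.110) − 1] = 145.6 / 50.63 = 2.875 mg/L.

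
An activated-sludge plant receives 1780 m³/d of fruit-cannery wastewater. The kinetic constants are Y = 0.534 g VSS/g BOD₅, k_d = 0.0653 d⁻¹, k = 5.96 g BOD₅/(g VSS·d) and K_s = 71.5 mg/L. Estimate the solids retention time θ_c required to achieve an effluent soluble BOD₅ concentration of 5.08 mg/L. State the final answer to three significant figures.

At the target effluent, Y k S/(K_s+S) = 0.534×5.96×5.08/76.58 = 0.2111 d⁻¹.
θ_c = 1/(μ − k_d) = 1/(0.2111 − 0.0653) = 1/0.1458 = 6.858 d.

θ_c ≈ 6.86 d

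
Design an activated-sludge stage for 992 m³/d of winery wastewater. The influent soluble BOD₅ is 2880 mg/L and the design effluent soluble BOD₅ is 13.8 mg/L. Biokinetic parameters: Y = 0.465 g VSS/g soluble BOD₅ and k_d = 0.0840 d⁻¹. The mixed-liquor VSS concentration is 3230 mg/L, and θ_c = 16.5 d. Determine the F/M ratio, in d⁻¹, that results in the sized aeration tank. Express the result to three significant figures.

From the SRT design equation V = Y Q (S₀−S) θ_c / [X (1 + k_d θ_c)] = 0.465 × 992 × (2880 − 13.8) × 16.5 / [3230 × (1 + 0.0840 × 16.5)] = 2.18×10^7 / 7707 = 2831 m³.
F/M = applied load / biomass = Q·S₀/(V·X) = 992 × 2880 / (2831 × 3230) = 0.3125 d⁻¹.

F/M ≈ 0.312 d⁻¹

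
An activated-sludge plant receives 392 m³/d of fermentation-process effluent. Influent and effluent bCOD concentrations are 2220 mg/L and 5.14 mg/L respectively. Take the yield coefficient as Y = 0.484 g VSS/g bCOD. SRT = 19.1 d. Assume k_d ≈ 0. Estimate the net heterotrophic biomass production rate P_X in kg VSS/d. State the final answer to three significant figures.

P_X ≈ 420 kg VSS/d

No decay correction is needed, so Y_obs = Y = 0.484.
Substrate removed = Q·(S₀ − S) = 392 m³/d × (2220 − 5.14) g/m³ = 8.68×10^5 g/d = 868.2 kg/d.
P_X = Y_obs · Q(S₀ − S) = 0.4840 × 868.2 = 420.2 kg VSS/d.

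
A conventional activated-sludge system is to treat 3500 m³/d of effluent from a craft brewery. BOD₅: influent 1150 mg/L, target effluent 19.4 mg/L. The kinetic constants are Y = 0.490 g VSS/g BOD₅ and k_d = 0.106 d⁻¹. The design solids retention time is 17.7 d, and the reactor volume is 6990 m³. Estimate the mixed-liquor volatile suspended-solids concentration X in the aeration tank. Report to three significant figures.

X = Y·Q·ΔS·θ_c / [V·(1 + k_d θ_c)] = 0.490 × 3500 × (1150 − 19.4) × 17.7 / [6990 × (1 + 0.106 × 17.7)] = 1707 mg/L.

X ≈ 1710 mg/L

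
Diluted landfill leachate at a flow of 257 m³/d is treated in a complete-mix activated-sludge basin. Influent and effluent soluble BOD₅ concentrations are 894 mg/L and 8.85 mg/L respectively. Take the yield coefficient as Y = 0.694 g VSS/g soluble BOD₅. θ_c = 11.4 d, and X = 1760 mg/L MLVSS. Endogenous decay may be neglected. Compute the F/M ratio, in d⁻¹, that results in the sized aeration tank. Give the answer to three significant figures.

Biomass mass balance (decay neglected): V·X = Y·Q·(S₀ − S)·θ_c, so V = 0.694 × 257 × (894 − 8.85) × 11.4 / 1760 = 1023 m³.
F/M = applied load / biomass = Q·S₀/(V·X) = 257 × 894 / (1023 × 1760) = 0.1277 d⁻¹.

F/M ≈ 0.128 d⁻¹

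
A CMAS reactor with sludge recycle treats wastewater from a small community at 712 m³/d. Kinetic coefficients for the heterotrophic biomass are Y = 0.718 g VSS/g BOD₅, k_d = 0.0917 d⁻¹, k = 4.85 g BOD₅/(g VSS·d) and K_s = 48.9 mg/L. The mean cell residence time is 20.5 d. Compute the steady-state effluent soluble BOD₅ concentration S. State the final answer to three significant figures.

From the Monod/SRT balance for a CMAS, S = K_s·(1+k_d θ_c)/[θ_c·(Y k − k_d) − 1] = 48.9 × (1 + 0.0917 × 20.5) / [20.5 × (0.718 × 4.85 − 0.0917) − 1] = 140.8 / 68.51 = 2.056 mg/L.

S ≈ 2.06 mg/L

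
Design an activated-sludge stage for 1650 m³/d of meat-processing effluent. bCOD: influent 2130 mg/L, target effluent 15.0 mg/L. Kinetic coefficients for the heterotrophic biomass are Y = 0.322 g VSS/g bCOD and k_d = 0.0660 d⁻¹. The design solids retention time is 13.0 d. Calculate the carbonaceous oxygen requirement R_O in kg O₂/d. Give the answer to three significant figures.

Y_obs = Y / (1 + k_d θ_c) = 0.322 / (1 + 0.0660 × 13.0) = 0.322 / 1.858 = 0.1733.
ΔS = 2130 − 15.0 = 2115 mg/L, so the substrate removal rate is 1650 × 2115/1000 = 3490 kg bCOD/d.
Net sludge production P_X = 0.1733 × 3490 = 604.8 kg VSS/d.
Carbonaceous O₂ demand = substrate oxidised − cell-mass equivalent = 3490 − 1.42 × 604.8 = 2631 kg O₂/d.

R_O ≈ 2630 kg O₂/d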